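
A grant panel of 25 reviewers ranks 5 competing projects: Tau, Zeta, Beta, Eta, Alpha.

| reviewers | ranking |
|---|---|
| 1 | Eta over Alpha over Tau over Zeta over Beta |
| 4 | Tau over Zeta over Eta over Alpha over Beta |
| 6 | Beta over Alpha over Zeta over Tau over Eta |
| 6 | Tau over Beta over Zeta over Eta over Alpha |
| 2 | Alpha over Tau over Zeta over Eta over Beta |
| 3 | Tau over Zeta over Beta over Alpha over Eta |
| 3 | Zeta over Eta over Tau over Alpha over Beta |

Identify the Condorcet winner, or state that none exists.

Tau

Pairwise majorities:
Tau vs Zeta: Tau is ranked higher on 1+4+6+2+3 = 16 ballots, Zeta on 9. Tau wins 16–9.
Tau vs Beta: 19 to 6, Tau.
Tau vs Eta: Tau is ranked higher on 4+6+6+2+3 = 21 ballots, Eta on 4. Tau wins 21–4.
Tau vs Alpha: 4+6+3+3 = 16 for Tau, 9 for Alpha — Tau by 16–9.
Zeta vs Beta: 1+4+2+3+3 = 13 for Zeta, 12 for Beta — Zeta by 13–12.
Zeta vs Eta: Zeta preferred on 4+6+6+2+3+3 = 24 ballots; Zeta wins 24–1.
Zeta vs Alpha: 16 to 9, Zeta.
Beta vs Eta: 15 to 10, Beta.
Beta vs Alpha: Beta is ranked higher on 6+6+3 = 15 ballots, Alpha on 10. Beta wins 15–10.
Eta vs Alpha: Eta is ranked higher on 1+4+6+3 = 14 ballots, Alpha on 11. Eta wins 14–11.
Tau wins every pairwise contest, so Tau is the Condorcet winner.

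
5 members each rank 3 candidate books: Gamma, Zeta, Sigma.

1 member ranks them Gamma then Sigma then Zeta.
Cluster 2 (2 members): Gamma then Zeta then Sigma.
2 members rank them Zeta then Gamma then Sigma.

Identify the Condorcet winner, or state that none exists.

Check each pair by majority over 5 ballots:
Gamma vs Zeta: Gamma wins 3–2.
Gamma vs Sigma: Gamma preferred on 1+2+2 = 5 ballots; Gamma wins 5–0.
Zeta–Sigma: Zeta 4–1.
Gamma wins every pairwise contest, so Gamma is the Condorcet winner.

Gamma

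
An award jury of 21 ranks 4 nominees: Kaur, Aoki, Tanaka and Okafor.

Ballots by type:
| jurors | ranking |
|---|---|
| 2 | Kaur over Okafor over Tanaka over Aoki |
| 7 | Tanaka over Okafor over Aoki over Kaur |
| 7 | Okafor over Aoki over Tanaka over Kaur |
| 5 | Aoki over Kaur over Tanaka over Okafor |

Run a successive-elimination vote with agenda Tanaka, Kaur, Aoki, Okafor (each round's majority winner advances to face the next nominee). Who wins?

Round 1: Tanaka vs Kaur — 14–7, Tanaka advances.
Round 2: Tanaka vs Aoki — 9–12, Aoki advances.
Round 3: Aoki vs Okafor — 5–16, Okafor advances.
The agenda winner is Okafor.

Okafor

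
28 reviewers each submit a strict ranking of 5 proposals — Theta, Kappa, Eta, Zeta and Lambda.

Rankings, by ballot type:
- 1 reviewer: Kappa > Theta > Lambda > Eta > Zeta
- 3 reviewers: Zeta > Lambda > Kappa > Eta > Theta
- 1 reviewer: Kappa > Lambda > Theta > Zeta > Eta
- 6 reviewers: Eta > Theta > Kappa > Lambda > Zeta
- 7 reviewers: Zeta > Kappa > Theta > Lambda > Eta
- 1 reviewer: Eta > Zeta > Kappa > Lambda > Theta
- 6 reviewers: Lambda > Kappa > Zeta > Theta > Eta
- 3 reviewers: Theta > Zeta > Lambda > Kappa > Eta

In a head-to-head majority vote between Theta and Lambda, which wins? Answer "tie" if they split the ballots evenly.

Theta

Ballots ranking Theta above Lambda: 1 + 6 + 7 + 3 = 17.
Ballots ranking Lambda above Theta: 28 − 17 = 11.
Theta wins the head-to-head 17–11.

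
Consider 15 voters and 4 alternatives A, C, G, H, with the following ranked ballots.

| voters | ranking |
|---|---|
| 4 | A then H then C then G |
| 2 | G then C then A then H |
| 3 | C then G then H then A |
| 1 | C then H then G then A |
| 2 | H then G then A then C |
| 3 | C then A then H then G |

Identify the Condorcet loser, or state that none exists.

none

Pairwise majorities:
A vs C: C wins 9–6.
A vs G: G wins 8–7.
A vs H: A preferred on 4+2+3 = 9 ballots; A wins 9–6.
C vs G: 4+3+1+3 = 11 for C, 4 for G — C by 11–4.
C vs H: C, 9–6.
G vs H: H wins 10–5.
No alternative is winless: A beats H; C beats A; G beats A; H beats G. There is no Condorcet loser.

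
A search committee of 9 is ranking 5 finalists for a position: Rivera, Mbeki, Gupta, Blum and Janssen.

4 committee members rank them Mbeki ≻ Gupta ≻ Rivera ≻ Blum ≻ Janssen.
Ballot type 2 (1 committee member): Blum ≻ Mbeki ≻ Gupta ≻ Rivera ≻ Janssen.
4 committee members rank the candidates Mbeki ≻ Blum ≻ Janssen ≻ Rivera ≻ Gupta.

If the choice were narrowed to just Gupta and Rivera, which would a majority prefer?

Gupta

Ballots ranking Gupta above Rivera: 4 + 1 = 5.
Ballots ranking Rivera above Gupta: 9 − 5 = 4.
Gupta wins the head-to-head 5–4.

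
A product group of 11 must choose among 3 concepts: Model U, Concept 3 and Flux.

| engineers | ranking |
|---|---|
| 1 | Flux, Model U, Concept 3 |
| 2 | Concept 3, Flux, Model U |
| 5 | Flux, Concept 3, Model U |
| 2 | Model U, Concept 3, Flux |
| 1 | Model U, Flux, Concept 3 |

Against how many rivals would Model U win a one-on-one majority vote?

0

Model U against each rival (11 engineers):
Model U vs Concept 3: 1+2+1 = 4 for Model U, 7 for Concept 3 — Concept 3 by 7–4.
Model U vs Flux: Model U is ranked higher on 2+1 = 3 ballots, Flux on 8. Flux wins 8–3.
Model U beats no one; loses to Concept 3, Flux — 0 pairwise wins.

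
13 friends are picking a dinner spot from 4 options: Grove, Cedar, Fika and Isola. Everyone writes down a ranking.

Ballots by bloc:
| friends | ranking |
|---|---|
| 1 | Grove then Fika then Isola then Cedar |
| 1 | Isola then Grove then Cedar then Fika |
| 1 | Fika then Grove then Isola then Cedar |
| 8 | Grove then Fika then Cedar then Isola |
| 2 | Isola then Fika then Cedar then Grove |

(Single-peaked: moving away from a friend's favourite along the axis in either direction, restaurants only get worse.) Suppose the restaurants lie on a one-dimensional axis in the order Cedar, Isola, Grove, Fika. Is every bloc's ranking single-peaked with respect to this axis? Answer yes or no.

Axis positions: Cedar=1, Isola=2, Grove=3, Fika=4.
Bloc 1 (peak Grove at position 3): ranking walks positions 3-4-2-1, expanding outward from the peak — single-peaked.
Bloc 2 (peak Isola at position 2): ranking walks positions 2-3-1-4, expanding outward from the peak — single-peaked.
Bloc 3 (peak Fika at position 4): ranking walks positions 4-3-2-1, expanding outward from the peak — single-peaked.
Bloc 4: ranking walks positions 3-4-1-2; Cedar is ranked above Isola even though Isola lies between Cedar and the peak Grove on the axis — preferences dip and rise again. Not single-peaked.
Bloc 5: ranking walks positions 2-4-1-3; Fika is ranked above Grove even though Grove lies between Fika and the peak Isola on the axis — preferences dip and rise again. Not single-peaked.
Bloc 4 violates single-peakedness, so the profile is not single-peaked on this axis.

no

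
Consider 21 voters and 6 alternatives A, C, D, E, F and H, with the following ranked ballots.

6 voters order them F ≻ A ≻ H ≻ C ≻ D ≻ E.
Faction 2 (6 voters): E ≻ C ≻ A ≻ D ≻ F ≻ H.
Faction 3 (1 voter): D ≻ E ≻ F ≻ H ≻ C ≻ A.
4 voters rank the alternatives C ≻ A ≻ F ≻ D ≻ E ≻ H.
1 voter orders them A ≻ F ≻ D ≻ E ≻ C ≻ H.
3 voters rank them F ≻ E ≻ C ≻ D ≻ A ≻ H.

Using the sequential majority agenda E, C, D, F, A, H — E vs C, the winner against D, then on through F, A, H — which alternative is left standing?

A

Round 1: E vs C — 11–10, E advances.
Round 2: E vs D — 9–12, D advances.
Round 3: D vs F — 7–14, F advances.
Round 4: F vs A — 10–11, A advances.
Round 5: A vs H — 20–1, A advances.
The agenda winner is A.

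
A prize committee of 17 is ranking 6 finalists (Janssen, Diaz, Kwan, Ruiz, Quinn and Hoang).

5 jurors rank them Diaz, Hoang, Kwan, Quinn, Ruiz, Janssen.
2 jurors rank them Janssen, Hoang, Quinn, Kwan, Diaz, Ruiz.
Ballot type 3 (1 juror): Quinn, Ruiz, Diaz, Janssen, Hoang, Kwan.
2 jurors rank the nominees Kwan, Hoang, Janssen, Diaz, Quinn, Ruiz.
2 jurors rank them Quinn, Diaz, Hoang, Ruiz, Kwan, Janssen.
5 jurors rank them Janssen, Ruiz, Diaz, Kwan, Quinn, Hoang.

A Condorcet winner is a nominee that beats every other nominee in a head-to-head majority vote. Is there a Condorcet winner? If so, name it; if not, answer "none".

Pairwise majorities:
Janssen vs Diaz: 9 to 8, Janssen.
Janssen vs Kwan: Janssen is ranked higher on 2+1+5 = 8 ballots, Kwan on 9. Kwan wins 9–8.
Janssen vs Ruiz: Janssen preferred on 2+2+5 = 9 ballots; Janssen wins 9–8.
Janssen vs Quinn: 2+2+5 = 9 for Janssen, 8 for Quinn — Janssen by 9–8.
Janssen vs Hoang: 8 to 9, Hoang.
Diaz vs Kwan: 5+1+2+5 = 13 for Diaz, 4 for Kwan — Diaz by 13–4.
Diaz vs Ruiz: Diaz preferred on 5+2+2+2 = 11 ballots; Diaz wins 11–6.
Diaz vs Quinn: Diaz is ranked higher on 5+2+5 = 12 ballots, Quinn on 5. Diaz wins 12–5.
Diaz vs Hoang: Diaz is ranked higher on 5+1+2+5 = 13 ballots, Hoang on 4. Diaz wins 13–4.
Kwan vs Ruiz: 9 to 8, Kwan.
Kwan vs Quinn: Kwan preferred on 5+2+5 = 12 ballots; Kwan wins 12–5.
Kwan vs Hoang: 2+5 = 7 for Kwan, 10 for Hoang — Hoang by 10–7.
Ruiz vs Quinn: Ruiz is ranked higher on 5 ballots, Quinn on 12. Quinn wins 12–5.
Ruiz vs Hoang: 1+5 = 6 for Ruiz, 11 for Hoang — Hoang by 11–6.
Quinn vs Hoang: Quinn preferred on 1+2+5 = 8 ballots; Hoang wins 9–8.
Each nominee drops at least one matchup (Janssen loses to Kwan; Diaz loses to Janssen; Kwan loses to Diaz; Ruiz loses to Janssen; Quinn loses to Janssen; Hoang loses to Diaz); the cycle Janssen beats Diaz beats Kwan beats Janssen rules out a Condorcet winner.

none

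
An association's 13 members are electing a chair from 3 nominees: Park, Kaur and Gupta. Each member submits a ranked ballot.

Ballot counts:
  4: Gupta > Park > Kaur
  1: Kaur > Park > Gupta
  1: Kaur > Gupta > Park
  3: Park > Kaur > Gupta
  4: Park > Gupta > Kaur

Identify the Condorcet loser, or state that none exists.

Kaur

Pairwise majorities:
Park vs Kaur: Park is ranked higher on 4+3+4 = 11 ballots, Kaur on 2. Park wins 11–2.
Park vs Gupta: Park preferred on 1+3+4 = 8 ballots; Park wins 8–5.
Kaur vs Gupta: Kaur preferred on 1+1+3 = 5 ballots; Gupta wins 8–5.
Kaur loses to every other candidate — it is the Condorcet loser.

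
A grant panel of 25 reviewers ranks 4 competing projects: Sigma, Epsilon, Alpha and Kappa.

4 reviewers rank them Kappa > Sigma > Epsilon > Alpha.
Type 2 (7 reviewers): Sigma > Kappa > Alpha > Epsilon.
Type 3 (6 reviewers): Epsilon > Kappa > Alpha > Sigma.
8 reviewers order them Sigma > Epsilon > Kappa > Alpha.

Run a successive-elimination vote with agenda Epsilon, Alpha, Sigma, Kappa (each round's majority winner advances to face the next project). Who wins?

Sigma

Round 1: Epsilon vs Alpha — 18–7, Epsilon advances.
Round 2: Epsilon vs Sigma — 6–19, Sigma advances.
Round 3: Sigma vs Kappa — 15–10, Sigma advances.
Sigma survives the agenda.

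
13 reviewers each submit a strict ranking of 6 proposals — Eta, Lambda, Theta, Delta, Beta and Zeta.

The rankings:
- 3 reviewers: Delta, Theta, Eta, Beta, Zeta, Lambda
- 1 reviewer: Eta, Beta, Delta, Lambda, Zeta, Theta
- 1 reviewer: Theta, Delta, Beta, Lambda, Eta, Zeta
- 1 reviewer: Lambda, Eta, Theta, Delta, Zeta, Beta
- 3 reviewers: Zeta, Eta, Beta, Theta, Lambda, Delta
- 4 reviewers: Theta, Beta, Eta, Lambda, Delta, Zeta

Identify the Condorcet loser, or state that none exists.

Head-to-head results (13 reviewers):
Eta vs Lambda: Eta, 11–2.
Eta vs Theta: Theta wins 8–5.
Eta vs Delta: Eta is ranked higher on 1+1+3+4 = 9 ballots, Delta on 4. Eta wins 9–4.
Eta vs Beta: 3+1+1+3 = 8 for Eta, 5 for Beta — Eta by 8–5.
Eta vs Zeta: Eta, 10–3.
Lambda vs Theta: Lambda is ranked higher on 1+1 = 2 ballots, Theta on 11. Theta wins 11–2.
Lambda vs Delta: 1+3+4 = 8 for Lambda, 5 for Delta — Lambda by 8–5.
Lambda vs Beta: Beta wins 12–1.
Lambda vs Zeta: Lambda wins 7–6.
Theta vs Delta: 9 to 4, Theta.
Theta vs Beta: Theta wins 9–4.
Theta vs Zeta: Theta, 9–4.
Delta vs Beta: 5 to 8, Beta.
Delta vs Zeta: 10 to 3, Delta.
Beta vs Zeta: Beta, 9–4.
Zeta is beaten in every head-to-head and is the Condorcet loser.

Zeta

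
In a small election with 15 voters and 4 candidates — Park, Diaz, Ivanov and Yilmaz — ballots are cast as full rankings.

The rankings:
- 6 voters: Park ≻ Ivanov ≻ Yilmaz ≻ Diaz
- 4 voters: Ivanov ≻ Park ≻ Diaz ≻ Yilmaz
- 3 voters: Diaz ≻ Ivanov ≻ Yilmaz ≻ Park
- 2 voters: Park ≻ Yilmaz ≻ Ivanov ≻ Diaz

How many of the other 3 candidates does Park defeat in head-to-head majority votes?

Park against each rival (15 voters):
Park vs Diaz: Park preferred on 6+4+2 = 12 ballots; Park wins 12–3.
Park vs Ivanov: 8 to 7, Park.
Park vs Yilmaz: 12 to 3, Park.
Park beats Diaz, Ivanov, Yilmaz — 3 pairwise wins.

3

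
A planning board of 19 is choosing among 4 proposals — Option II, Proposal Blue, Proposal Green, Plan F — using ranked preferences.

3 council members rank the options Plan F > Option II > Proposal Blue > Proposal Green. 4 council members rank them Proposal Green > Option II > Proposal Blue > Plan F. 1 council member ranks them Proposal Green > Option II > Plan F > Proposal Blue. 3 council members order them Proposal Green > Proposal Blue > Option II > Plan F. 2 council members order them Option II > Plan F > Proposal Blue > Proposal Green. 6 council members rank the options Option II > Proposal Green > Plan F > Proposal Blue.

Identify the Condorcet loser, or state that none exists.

Proposal Blue

Pairwise majorities:
Option II vs Proposal Blue: Option II wins 16–3.
Option II vs Proposal Green: Option II, 11–8.
Option II vs Plan F: Option II, 16–3.
Proposal Blue vs Proposal Green: 5 to 14, Proposal Green.
Proposal Blue vs Plan F: Proposal Blue preferred on 4+3 = 7 ballots; Plan F wins 12–7.
Proposal Green vs Plan F: Proposal Green, 14–5.
Proposal Blue is beaten in every head-to-head and is the Condorcet loser.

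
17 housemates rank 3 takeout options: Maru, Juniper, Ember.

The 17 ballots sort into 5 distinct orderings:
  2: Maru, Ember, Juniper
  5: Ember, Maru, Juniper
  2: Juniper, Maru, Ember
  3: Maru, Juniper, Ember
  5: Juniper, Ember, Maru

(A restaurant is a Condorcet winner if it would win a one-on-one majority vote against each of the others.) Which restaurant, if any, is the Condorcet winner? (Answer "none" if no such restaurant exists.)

none

Check each pair by majority over 17 ballots:
Maru vs Juniper: 10 to 7, Maru.
Maru vs Ember: 2+2+3 = 7 for Maru, 10 for Ember — Ember by 10–7.
Juniper vs Ember: Juniper preferred on 2+3+5 = 10 ballots; Juniper wins 10–7.
Each restaurant drops at least one matchup (Maru loses to Ember; Juniper loses to Maru; Ember loses to Juniper); the cycle Maru beats Juniper beats Ember beats Maru rules out a Condorcet winner.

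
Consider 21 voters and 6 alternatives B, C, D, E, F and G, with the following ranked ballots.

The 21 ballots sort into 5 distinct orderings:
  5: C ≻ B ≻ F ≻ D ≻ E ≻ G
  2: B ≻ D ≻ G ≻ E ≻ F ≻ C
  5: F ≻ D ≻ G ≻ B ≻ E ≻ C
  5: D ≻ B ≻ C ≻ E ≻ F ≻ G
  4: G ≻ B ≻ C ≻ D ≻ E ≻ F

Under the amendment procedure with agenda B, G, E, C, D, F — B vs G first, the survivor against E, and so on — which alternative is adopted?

B

Round 1: B vs G — 12–9, B advances.
Round 2: B vs E — 21–0, B advances.
Round 3: B vs C — 16–5, B advances.
Round 4: B vs D — 11–10, B advances.
Round 5: B vs F — 16–5, B advances.
B survives the agenda.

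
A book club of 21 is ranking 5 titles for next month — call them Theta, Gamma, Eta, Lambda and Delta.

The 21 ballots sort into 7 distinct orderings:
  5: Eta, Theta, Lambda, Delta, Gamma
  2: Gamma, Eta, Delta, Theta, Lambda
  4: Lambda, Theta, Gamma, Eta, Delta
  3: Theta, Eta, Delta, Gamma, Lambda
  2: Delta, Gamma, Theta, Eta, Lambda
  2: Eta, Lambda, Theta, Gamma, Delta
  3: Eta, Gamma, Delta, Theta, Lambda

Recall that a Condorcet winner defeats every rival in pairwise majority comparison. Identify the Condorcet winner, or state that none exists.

Head-to-head results (21 members):
Theta vs Gamma: 14 to 7, Theta.
Theta vs Eta: 9 to 12, Eta.
Theta vs Lambda: Theta is ranked higher on 5+2+3+2+3 = 15 ballots, Lambda on 6. Theta wins 15–6.
Theta vs Delta: 14 to 7, Theta.
Gamma vs Eta: Gamma preferred on 2+4+2 = 8 ballots; Eta wins 13–8.
Gamma vs Lambda: Gamma preferred on 2+3+2+3 = 10 ballots; Lambda wins 11–10.
Gamma vs Delta: 11 to 10, Gamma.
Eta vs Lambda: Eta preferred on 5+2+3+2+2+3 = 17 ballots; Eta wins 17–4.
Eta vs Delta: 19 to 2, Eta.
Lambda vs Delta: Lambda preferred on 5+4+2 = 11 ballots; Lambda wins 11–10.
Eta wins every pairwise contest, so Eta is the Condorcet winner.

Eta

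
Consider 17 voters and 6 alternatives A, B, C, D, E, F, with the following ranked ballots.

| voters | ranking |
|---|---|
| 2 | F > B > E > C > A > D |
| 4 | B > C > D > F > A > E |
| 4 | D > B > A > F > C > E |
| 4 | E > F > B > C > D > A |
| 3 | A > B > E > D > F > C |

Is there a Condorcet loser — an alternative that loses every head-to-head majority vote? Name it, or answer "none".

none

Pairwise majorities:
A vs B: B wins 14–3.
A vs C: 4+3 = 7 for A, 10 for C — C by 10–7.
A vs D: A is ranked higher on 2+3 = 5 ballots, D on 12. D wins 12–5.
A vs E: 11 to 6, A.
A vs F: F wins 10–7.
B vs C: B, 17–0.
B vs D: B, 13–4.
B–E: B 13–4.
B vs F: B wins 11–6.
C vs D: C is ranked higher on 2+4+4 = 10 ballots, D on 7. C wins 10–7.
C vs E: E, 9–8.
C vs F: C preferred on 4 ballots; F wins 13–4.
D vs E: E, 9–8.
D vs F: 4+4+3 = 11 for D, 6 for F — D by 11–6.
E vs F: E is ranked higher on 4+3 = 7 ballots, F on 10. F wins 10–7.
Every alternative wins at least one matchup (A beats E; B beats A; C beats A; D beats A; E beats C; F beats A), so there is no Condorcet loser.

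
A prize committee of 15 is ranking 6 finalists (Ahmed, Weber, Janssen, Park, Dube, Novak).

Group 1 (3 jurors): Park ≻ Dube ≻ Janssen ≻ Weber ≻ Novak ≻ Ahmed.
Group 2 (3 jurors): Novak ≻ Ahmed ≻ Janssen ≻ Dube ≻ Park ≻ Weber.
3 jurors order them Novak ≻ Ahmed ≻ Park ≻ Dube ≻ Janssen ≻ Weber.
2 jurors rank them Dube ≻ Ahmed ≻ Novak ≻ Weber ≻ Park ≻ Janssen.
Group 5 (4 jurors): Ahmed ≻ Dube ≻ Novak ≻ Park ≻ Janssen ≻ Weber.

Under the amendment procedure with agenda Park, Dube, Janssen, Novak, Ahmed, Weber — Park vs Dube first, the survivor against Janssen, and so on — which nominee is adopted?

Round 1: Park vs Dube — 6–9, Dube advances.
Round 2: Dube vs Janssen — 12–3, Dube advances.
Round 3: Dube vs Novak — 9–6, Dube advances.
Round 4: Dube vs Ahmed — 5–10, Ahmed advances.
Round 5: Ahmed vs Weber — 12–3, Ahmed advances.
The agenda winner is Ahmed.

Ahmed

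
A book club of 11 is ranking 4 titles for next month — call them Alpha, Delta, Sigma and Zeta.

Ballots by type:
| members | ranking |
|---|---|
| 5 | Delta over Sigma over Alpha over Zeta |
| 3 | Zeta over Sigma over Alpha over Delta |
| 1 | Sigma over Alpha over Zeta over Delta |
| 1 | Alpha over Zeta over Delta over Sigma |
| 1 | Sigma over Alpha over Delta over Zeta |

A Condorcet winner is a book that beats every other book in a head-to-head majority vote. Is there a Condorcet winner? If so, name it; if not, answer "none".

Check each pair by majority over 11 ballots:
Alpha vs Delta: Alpha, 6–5.
Alpha vs Sigma: Sigma, 10–1.
Alpha vs Zeta: Alpha wins 8–3.
Delta–Sigma: Delta 6–5.
Delta vs Zeta: Delta wins 6–5.
Sigma vs Zeta: Sigma wins 7–4.
Each book drops at least one matchup (Alpha loses to Sigma; Delta loses to Alpha; Sigma loses to Delta; Zeta loses to Alpha); the cycle Alpha > Delta > Sigma > Alpha rules out a Condorcet winner.

none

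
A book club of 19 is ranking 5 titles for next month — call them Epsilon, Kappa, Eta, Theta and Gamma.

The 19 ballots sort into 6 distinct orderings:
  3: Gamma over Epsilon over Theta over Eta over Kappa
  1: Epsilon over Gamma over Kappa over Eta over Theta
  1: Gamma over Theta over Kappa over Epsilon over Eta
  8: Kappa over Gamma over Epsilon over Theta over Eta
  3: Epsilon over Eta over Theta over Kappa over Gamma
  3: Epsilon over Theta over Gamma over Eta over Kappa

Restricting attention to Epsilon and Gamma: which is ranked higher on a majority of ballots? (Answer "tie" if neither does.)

Gamma

Ballots ranking Epsilon above Gamma: 1 + 3 + 3 = 7.
Ballots ranking Gamma above Epsilon: 19 − 7 = 12.
Gamma wins the head-to-head 12–7.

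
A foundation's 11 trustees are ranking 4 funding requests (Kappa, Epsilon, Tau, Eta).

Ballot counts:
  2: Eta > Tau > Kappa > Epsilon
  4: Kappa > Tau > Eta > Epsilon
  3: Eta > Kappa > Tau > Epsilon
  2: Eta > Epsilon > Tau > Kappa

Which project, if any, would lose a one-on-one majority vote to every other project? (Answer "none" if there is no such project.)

Epsilon

Pairwise majorities:
Kappa–Epsilon: Kappa 9–2.
Kappa vs Tau: 4+3 = 7 for Kappa, 4 for Tau — Kappa by 7–4.
Kappa vs Eta: Kappa preferred on 4 ballots; Eta wins 7–4.
Epsilon vs Tau: 2 for Epsilon, 9 for Tau — Tau by 9–2.
Epsilon–Eta: Eta 11–0.
Tau vs Eta: Eta wins 7–4.
Only Epsilon has no wins; Epsilon is the Condorcet loser.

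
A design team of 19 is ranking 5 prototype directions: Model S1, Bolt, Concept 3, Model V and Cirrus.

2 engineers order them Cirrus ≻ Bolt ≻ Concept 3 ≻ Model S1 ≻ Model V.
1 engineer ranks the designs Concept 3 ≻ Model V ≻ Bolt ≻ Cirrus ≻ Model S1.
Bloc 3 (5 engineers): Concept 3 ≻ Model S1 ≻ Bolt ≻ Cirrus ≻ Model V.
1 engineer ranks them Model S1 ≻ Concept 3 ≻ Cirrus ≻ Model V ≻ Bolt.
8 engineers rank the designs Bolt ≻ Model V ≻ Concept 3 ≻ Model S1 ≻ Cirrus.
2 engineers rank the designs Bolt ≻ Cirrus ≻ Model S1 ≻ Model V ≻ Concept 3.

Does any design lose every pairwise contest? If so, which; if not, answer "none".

none

Head-to-head results (19 engineers):
Model S1 vs Bolt: Bolt, 13–6.
Model S1 vs Concept 3: Model S1 preferred on 1+2 = 3 ballots; Concept 3 wins 16–3.
Model S1 vs Model V: Model S1 wins 10–9.
Model S1 vs Cirrus: Model S1 wins 14–5.
Bolt vs Concept 3: Bolt, 12–7.
Bolt vs Model V: Bolt preferred on 2+5+8+2 = 17 ballots; Bolt wins 17–2.
Bolt vs Cirrus: Bolt wins 16–3.
Concept 3 vs Model V: Concept 3 is ranked higher on 2+1+5+1 = 9 ballots, Model V on 10. Model V wins 10–9.
Concept 3 vs Cirrus: 15 to 4, Concept 3.
Model V vs Cirrus: Cirrus wins 10–9.
Each design has at least one pairwise win (Model S1 beats Model V; Bolt beats Model S1; Concept 3 beats Model S1; Model V beats Concept 3; Cirrus beats Model V) — no Condorcet loser.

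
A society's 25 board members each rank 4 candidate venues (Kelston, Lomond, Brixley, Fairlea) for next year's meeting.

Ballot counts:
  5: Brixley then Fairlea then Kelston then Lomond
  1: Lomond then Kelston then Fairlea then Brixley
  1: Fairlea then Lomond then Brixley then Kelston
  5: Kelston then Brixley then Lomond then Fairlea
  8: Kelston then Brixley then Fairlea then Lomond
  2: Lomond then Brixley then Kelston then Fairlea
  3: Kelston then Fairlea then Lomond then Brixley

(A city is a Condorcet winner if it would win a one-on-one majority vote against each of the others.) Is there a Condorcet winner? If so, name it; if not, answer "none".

Kelston

Head-to-head results (25 organisers):
Kelston vs Lomond: 21 to 4, Kelston.
Kelston vs Brixley: Kelston preferred on 1+5+8+3 = 17 ballots; Kelston wins 17–8.
Kelston vs Fairlea: 1+5+8+2+3 = 19 for Kelston, 6 for Fairlea — Kelston by 19–6.
Lomond vs Brixley: 7 to 18, Brixley.
Lomond vs Fairlea: 8 to 17, Fairlea.
Brixley vs Fairlea: 5+5+8+2 = 20 for Brixley, 5 for Fairlea — Brixley by 20–5.
Kelston beats each of Lomond, Brixley, Fairlea — Kelston is the Condorcet winner.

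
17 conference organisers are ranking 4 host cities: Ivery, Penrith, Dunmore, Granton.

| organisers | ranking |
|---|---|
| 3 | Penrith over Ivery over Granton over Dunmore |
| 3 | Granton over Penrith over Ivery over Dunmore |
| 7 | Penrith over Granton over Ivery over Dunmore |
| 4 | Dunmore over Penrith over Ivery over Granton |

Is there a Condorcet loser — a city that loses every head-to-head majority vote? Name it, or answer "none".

Pairwise majorities:
Ivery vs Penrith: Penrith, 17–0.
Ivery–Dunmore: Ivery 13–4.
Ivery–Granton: Granton 10–7.
Penrith vs Dunmore: Penrith wins 13–4.
Penrith vs Granton: Penrith wins 14–3.
Dunmore–Granton: Granton 13–4.
Dunmore is beaten in every head-to-head and is the Condorcet loser.

Dunmore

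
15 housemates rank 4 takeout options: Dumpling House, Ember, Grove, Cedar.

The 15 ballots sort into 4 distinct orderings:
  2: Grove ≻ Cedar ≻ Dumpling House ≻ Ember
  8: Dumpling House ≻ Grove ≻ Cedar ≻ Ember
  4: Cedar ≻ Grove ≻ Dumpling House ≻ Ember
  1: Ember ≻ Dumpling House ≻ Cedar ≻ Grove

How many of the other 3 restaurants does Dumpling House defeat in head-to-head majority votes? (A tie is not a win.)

Dumpling House against each rival (15 friends):
Dumpling House vs Ember: Dumpling House wins 14–1.
Dumpling House vs Grove: 8+1 = 9 for Dumpling House, 6 for Grove — Dumpling House by 9–6.
Dumpling House vs Cedar: 9 to 6, Dumpling House.
Dumpling House beats Ember, Grove, Cedar — 3 pairwise wins.

3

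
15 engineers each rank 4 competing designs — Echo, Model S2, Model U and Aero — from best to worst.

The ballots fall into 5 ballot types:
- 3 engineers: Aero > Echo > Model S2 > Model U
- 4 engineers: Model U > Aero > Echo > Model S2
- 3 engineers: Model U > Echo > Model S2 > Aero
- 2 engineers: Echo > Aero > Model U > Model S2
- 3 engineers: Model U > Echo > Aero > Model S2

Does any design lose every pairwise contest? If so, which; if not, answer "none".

Model S2

Pairwise majorities:
Echo vs Model S2: 3+4+3+2+3 = 15 for Echo, 0 for Model S2 — Echo by 15–0.
Echo vs Model U: Model U wins 10–5.
Echo vs Aero: 8 to 7, Echo.
Model S2 vs Model U: Model U wins 12–3.
Model S2 vs Aero: 3 to 12, Aero.
Model U vs Aero: Model U wins 10–5.
Model S2 loses to every other design — it is the Condorcet loser.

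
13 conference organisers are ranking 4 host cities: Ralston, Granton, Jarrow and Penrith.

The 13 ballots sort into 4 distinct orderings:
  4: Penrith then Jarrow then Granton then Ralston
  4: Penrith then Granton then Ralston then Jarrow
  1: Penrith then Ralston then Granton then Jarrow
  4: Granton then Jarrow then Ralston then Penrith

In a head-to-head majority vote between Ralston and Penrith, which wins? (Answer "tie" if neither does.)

Ballots ranking Ralston above Penrith: 4.
Ballots ranking Penrith above Ralston: 13 − 4 = 9.
Penrith wins the head-to-head 9–4.

Penrith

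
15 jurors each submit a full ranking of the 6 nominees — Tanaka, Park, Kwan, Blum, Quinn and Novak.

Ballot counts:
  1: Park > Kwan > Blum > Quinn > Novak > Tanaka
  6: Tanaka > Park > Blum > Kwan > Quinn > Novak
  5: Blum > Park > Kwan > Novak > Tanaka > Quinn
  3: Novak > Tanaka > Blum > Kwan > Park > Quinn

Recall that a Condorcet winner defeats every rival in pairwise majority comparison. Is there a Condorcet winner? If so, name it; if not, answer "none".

none

Head-to-head results (15 jurors):
Tanaka vs Park: 9 to 6, Tanaka.
Tanaka vs Kwan: 9 to 6, Tanaka.
Tanaka vs Blum: Tanaka preferred on 6+3 = 9 ballots; Tanaka wins 9–6.
Tanaka vs Quinn: 14 to 1, Tanaka.
Tanaka vs Novak: Tanaka preferred on 6 ballots; Novak wins 9–6.
Park vs Kwan: Park preferred on 1+6+5 = 12 ballots; Park wins 12–3.
Park vs Blum: 7 to 8, Blum.
Park vs Quinn: Park preferred on 1+6+5+3 = 15 ballots; Park wins 15–0.
Park vs Novak: Park preferred on 1+6+5 = 12 ballots; Park wins 12–3.
Kwan vs Blum: 1 for Kwan, 14 for Blum — Blum by 14–1.
Kwan vs Quinn: Kwan preferred on 1+6+5+3 = 15 ballots; Kwan wins 15–0.
Kwan vs Novak: 1+6+5 = 12 for Kwan, 3 for Novak — Kwan by 12–3.
Blum vs Quinn: 15 to 0, Blum.
Blum vs Novak: 12 to 3, Blum.
Quinn vs Novak: 7 to 8, Novak.
No nominee is unbeaten: Tanaka loses to Novak; Park loses to Tanaka; Kwan loses to Tanaka; Blum loses to Tanaka; Quinn loses to Tanaka; Novak loses to Park. In particular Tanaka → Park → Novak → Tanaka is a majority cycle — no Condorcet winner exists.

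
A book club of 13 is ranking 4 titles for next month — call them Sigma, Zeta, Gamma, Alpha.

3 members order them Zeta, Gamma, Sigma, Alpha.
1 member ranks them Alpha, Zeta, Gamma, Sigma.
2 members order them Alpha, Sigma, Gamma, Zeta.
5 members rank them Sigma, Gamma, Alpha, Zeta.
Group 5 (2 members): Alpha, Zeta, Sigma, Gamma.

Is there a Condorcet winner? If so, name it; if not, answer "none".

Sigma

Pairwise majorities:
Sigma vs Zeta: 2+5 = 7 for Sigma, 6 for Zeta — Sigma by 7–6.
Sigma vs Gamma: 9 to 4, Sigma.
Sigma vs Alpha: Sigma preferred on 3+5 = 8 ballots; Sigma wins 8–5.
Zeta vs Gamma: 3+1+2 = 6 for Zeta, 7 for Gamma — Gamma by 7–6.
Zeta vs Alpha: 3 for Zeta, 10 for Alpha — Alpha by 10–3.
Gamma vs Alpha: Gamma preferred on 3+5 = 8 ballots; Gamma wins 8–5.
Sigma wins every pairwise contest, so Sigma is the Condorcet winner.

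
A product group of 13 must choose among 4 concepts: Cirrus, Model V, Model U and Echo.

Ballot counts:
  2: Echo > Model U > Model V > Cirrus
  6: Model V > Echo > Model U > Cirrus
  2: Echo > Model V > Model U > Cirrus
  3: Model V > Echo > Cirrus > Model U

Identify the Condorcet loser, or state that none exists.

Cirrus

Pairwise majorities:
Cirrus vs Model V: Model V wins 13–0.
Cirrus vs Model U: 3 to 10, Model U.
Cirrus–Echo: Echo 13–0.
Model V vs Model U: 11 to 2, Model V.
Model V vs Echo: Model V, 9–4.
Model U vs Echo: Model U is ranked higher on 0 ballots, Echo on 13. Echo wins 13–0.
Cirrus loses to every other design — it is the Condorcet loser.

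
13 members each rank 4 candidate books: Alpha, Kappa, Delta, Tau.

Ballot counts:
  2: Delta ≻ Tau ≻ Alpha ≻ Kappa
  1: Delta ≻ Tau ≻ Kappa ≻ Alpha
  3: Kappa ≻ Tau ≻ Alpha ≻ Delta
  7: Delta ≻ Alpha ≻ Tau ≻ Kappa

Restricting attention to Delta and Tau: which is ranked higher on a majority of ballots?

Delta

Ballots ranking Delta above Tau: 2 + 1 + 7 = 10.
Ballots ranking Tau above Delta: 13 − 10 = 3.
Delta wins the head-to-head 10–3.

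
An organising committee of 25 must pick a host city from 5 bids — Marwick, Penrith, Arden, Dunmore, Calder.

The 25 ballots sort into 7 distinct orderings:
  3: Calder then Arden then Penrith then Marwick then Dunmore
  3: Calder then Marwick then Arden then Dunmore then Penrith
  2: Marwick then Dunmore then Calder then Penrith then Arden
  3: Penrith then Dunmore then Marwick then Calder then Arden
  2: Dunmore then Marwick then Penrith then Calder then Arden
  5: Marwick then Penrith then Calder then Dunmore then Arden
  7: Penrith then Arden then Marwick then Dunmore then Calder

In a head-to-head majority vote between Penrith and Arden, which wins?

Penrith

Ballots ranking Penrith above Arden: 2 + 3 + 2 + 5 + 7 = 19.
Ballots ranking Arden above Penrith: 25 − 19 = 6.
Penrith wins the head-to-head 19–6.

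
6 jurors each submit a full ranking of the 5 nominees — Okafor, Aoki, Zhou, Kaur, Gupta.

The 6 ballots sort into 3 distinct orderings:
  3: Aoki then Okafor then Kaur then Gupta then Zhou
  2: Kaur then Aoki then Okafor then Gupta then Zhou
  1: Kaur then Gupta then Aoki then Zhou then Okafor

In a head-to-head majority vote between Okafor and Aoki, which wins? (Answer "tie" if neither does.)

No ballot ranks Okafor above Aoki: 0.
Ballots ranking Aoki above Okafor: 6 − 0 = 6.
Aoki wins the head-to-head 6–0.

Aoki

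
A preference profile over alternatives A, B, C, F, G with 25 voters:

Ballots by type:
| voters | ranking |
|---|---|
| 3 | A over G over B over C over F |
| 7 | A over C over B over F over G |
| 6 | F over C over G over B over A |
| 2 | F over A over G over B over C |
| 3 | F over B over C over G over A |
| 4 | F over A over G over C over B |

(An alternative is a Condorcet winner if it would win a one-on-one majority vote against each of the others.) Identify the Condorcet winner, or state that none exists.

F

Pairwise majorities:
A vs B: 3+7+2+4 = 16 for A, 9 for B — A by 16–9.
A vs C: A wins 16–9.
A vs F: 3+7 = 10 for A, 15 for F — F by 15–10.
A vs G: A wins 16–9.
B vs C: B is ranked higher on 3+2+3 = 8 ballots, C on 17. C wins 17–8.
B vs F: F, 15–10.
B vs G: G wins 15–10.
C vs F: F wins 15–10.
C vs G: C wins 16–9.
F vs G: 7+6+2+3+4 = 22 for F, 3 for G — F by 22–3.
Only F has no losses; F is the Condorcet winner.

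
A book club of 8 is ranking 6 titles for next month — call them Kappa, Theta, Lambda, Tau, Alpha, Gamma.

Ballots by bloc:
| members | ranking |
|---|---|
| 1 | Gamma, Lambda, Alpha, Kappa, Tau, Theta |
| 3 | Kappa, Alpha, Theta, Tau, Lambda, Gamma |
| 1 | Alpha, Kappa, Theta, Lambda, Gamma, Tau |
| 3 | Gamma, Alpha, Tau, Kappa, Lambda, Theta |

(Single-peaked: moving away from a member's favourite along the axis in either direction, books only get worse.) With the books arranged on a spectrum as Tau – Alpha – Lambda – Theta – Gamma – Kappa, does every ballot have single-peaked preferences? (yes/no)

no

Axis positions: Tau=1, Alpha=2, Lambda=3, Theta=4, Gamma=5, Kappa=6.
Bloc 1: ranking walks positions 5-3-2-6-1-4; Lambda is ranked above Theta even though Theta lies between Lambda and the peak Gamma on the axis — preferences dip and rise again. Not single-peaked.
Bloc 2: ranking walks positions 6-2-4-1-3-5; Alpha is ranked above Gamma even though Gamma lies between Alpha and the peak Kappa on the axis — preferences dip and rise again. Not single-peaked.
Bloc 3: ranking walks positions 2-6-4-3-5-1; Kappa is ranked above Lambda even though Lambda lies between Kappa and the peak Alpha on the axis — preferences dip and rise again. Not single-peaked.
Bloc 4: ranking walks positions 5-2-1-6-3-4; Alpha is ranked above Theta even though Theta lies between Alpha and the peak Gamma on the axis — preferences dip and rise again. Not single-peaked.
Bloc 1 violates single-peakedness, so the profile is not single-peaked on this axis.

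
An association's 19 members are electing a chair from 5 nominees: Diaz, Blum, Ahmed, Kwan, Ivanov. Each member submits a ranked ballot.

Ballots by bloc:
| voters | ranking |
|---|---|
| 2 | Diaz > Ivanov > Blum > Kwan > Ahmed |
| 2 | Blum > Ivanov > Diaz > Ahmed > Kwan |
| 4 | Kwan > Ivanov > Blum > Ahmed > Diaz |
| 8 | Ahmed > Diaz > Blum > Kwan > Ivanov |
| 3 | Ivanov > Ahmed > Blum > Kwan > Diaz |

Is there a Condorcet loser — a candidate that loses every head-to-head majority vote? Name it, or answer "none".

Head-to-head results (19 voters):
Diaz–Blum: Diaz 10–9.
Diaz vs Ahmed: 2+2 = 4 for Diaz, 15 for Ahmed — Ahmed by 15–4.
Diaz vs Kwan: Diaz, 12–7.
Diaz vs Ivanov: 2+8 = 10 for Diaz, 9 for Ivanov — Diaz by 10–9.
Blum vs Ahmed: 2+2+4 = 8 for Blum, 11 for Ahmed — Ahmed by 11–8.
Blum vs Kwan: Blum preferred on 2+2+8+3 = 15 ballots; Blum wins 15–4.
Blum vs Ivanov: Blum wins 10–9.
Ahmed vs Kwan: Ahmed, 13–6.
Ahmed vs Ivanov: Ivanov, 11–8.
Kwan–Ivanov: Kwan 12–7.
Every candidate wins at least one matchup (Diaz beats Blum; Blum beats Kwan; Ahmed beats Diaz; Kwan beats Ivanov; Ivanov beats Ahmed), so there is no Condorcet loser.

none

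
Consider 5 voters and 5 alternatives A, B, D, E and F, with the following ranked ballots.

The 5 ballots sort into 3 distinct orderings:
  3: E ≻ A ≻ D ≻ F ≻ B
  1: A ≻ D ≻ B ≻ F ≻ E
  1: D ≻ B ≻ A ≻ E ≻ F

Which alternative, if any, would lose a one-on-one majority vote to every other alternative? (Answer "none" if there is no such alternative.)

Head-to-head results (5 voters):
A vs B: 4 to 1, A.
A vs D: A preferred on 3+1 = 4 ballots; A wins 4–1.
A vs E: E, 3–2.
A vs F: A, 5–0.
B vs D: D, 5–0.
B vs E: E, 3–2.
B vs F: F, 3–2.
D vs E: 1+1 = 2 for D, 3 for E — E by 3–2.
D vs F: D wins 5–0.
E vs F: E, 4–1.
Only B has no wins; B is the Condorcet loser.

B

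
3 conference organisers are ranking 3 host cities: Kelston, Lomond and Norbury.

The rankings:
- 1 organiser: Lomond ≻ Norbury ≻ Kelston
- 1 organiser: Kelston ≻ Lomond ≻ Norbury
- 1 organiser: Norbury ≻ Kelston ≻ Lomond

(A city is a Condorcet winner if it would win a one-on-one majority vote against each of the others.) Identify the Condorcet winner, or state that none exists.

Head-to-head results (3 organisers):
Kelston vs Lomond: Kelston is ranked higher on 1+1 = 2 ballots, Lomond on 1. Kelston wins 2–1.
Kelston vs Norbury: 1 to 2, Norbury.
Lomond vs Norbury: Lomond, 2–1.
Every city loses at least once (Kelston loses to Norbury; Lomond loses to Kelston; Norbury loses to Lomond). The majority relation contains the cycle Kelston > Lomond > Norbury > Kelston, so there is no Condorcet winner.

none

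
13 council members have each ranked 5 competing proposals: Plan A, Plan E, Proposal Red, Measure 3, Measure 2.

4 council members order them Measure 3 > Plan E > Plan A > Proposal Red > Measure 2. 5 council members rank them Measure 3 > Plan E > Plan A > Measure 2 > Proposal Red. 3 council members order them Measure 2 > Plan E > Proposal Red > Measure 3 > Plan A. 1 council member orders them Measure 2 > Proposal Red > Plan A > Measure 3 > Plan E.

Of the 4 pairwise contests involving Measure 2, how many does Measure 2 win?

Measure 2 against each rival (13 council members):
Measure 2–Plan A: Plan A 9–4.
Measure 2 vs Plan E: 3+1 = 4 for Measure 2, 9 for Plan E — Plan E by 9–4.
Measure 2 vs Proposal Red: Measure 2 preferred on 5+3+1 = 9 ballots; Measure 2 wins 9–4.
Measure 2–Measure 3: Measure 3 9–4.
Measure 2 beats Proposal Red; loses to Plan A, Plan E, Measure 3 — 1 pairwise win.

1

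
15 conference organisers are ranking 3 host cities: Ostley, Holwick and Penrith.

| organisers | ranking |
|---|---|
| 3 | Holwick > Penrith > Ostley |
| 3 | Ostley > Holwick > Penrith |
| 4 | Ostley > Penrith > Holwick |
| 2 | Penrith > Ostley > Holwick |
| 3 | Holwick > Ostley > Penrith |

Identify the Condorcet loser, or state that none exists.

Head-to-head results (15 organisers):
Ostley–Holwick: Ostley 9–6.
Ostley vs Penrith: 10 to 5, Ostley.
Holwick vs Penrith: Holwick preferred on 3+3+3 = 9 ballots; Holwick wins 9–6.
Penrith is beaten in every head-to-head and is the Condorcet loser.

Penrith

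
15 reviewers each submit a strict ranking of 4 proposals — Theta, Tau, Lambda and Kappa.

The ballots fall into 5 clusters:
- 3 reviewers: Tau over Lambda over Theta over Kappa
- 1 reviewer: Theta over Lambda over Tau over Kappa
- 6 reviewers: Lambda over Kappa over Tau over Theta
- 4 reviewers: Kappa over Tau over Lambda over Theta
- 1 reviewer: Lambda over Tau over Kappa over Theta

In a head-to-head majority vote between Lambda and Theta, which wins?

Lambda

Ballots ranking Lambda above Theta: 3 + 6 + 4 + 1 = 14.
Ballots ranking Theta above Lambda: 15 − 14 = 1.
Lambda wins the head-to-head 14–1.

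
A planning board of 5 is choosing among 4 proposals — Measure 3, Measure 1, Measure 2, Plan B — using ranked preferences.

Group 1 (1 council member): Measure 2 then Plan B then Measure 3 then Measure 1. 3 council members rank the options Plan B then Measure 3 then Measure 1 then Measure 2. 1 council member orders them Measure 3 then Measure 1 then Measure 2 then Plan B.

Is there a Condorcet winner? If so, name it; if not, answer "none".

Head-to-head results (5 council members):
Measure 3–Measure 1: Measure 3 5–0.
Measure 3–Measure 2: Measure 3 4–1.
Measure 3 vs Plan B: Plan B, 4–1.
Measure 1 vs Measure 2: Measure 1, 4–1.
Measure 1 vs Plan B: Plan B, 4–1.
Measure 2–Plan B: Plan B 3–2.
Only Plan B has no losses; Plan B is the Condorcet winner.

Plan B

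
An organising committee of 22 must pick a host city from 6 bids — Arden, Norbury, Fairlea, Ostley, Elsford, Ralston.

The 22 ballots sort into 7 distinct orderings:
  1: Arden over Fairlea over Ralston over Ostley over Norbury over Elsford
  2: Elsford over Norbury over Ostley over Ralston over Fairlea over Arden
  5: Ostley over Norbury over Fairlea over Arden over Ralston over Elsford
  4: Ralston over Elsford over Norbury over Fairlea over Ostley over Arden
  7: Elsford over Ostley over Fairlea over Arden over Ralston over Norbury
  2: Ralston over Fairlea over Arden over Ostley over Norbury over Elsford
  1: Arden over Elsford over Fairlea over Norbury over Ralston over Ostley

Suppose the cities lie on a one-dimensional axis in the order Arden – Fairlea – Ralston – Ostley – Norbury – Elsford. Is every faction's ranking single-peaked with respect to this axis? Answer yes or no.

Axis positions: Arden=1, Fairlea=2, Ralston=3, Ostley=4, Norbury=5, Elsford=6.
Faction 1 (peak Arden at position 1): ranking walks positions 1-2-3-4-5-6, expanding outward from the peak — single-peaked.
Faction 2 (peak Elsford at position 6): ranking walks positions 6-5-4-3-2-1, expanding outward from the peak — single-peaked.
Faction 3: ranking walks positions 4-5-2-1-3-6; Fairlea is ranked above Ralston even though Ralston lies between Fairlea and the peak Ostley on the axis — preferences dip and rise again. Not single-peaked.
Faction 4: ranking walks positions 3-6-5-2-4-1; Elsford is ranked above Ostley even though Ostley lies between Elsford and the peak Ralston on the axis — preferences dip and rise again. Not single-peaked.
Faction 5: ranking walks positions 6-4-2-1-3-5; Ostley is ranked above Norbury even though Norbury lies between Ostley and the peak Elsford on the axis — preferences dip and rise again. Not single-peaked.
Faction 6 (peak Ralston at position 3): ranking walks positions 3-2-1-4-5-6, expanding outward from the peak — single-peaked.
Faction 7: ranking walks positions 1-6-2-5-3-4; Elsford is ranked above Fairlea even though Fairlea lies between Elsford and the peak Arden on the axis — preferences dip and rise again. Not single-peaked.
Faction 3 violates single-peakedness, so the profile is not single-peaked on this axis.

no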